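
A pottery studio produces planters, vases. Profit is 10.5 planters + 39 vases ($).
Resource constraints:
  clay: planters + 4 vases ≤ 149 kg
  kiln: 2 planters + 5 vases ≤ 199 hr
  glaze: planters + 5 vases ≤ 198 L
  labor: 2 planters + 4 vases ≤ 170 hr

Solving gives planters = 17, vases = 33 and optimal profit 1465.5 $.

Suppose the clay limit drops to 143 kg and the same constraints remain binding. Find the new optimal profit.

1414.5

At the optimum: clay uses 149 of 149 (binding); kiln uses 199 of 199 (binding); glaze uses 182 of 198 (slack = 16); labor uses 166 of 170 (slack = 4).
Since glaze, labor are not tight, their duals are 0.
From A_Bᵀ y = c: 1·y_clay + 2·y_kiln = 10.5; 4·y_clay + 5·y_kiln = 39.
This yields shadow prices y_clay = 8.5, y_kiln = 1.
Δz = y_clay·Δb = 8.5 × (-6) = -51, so new z* = 1465.5 − 51 = 1414.5.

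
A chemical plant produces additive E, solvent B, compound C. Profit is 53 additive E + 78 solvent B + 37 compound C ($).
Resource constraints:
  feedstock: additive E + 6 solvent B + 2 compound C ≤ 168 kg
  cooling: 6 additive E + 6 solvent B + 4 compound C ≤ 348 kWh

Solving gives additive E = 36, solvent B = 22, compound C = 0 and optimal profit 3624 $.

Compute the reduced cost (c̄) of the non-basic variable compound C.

Both feedstock and cooling are binding at x*.
The binding rows give the dual system: 1·y_feedstock + 6·y_cooling = 53 and 6·y_feedstock + 6·y_cooling = 78.
Solving: y_feedstock = 5, y_cooling = 8.
Reduced cost of compound C: c₃ − yᵀa₃ = 37 − (5·2 + 8·4) = 37 − 42 = -5.

-5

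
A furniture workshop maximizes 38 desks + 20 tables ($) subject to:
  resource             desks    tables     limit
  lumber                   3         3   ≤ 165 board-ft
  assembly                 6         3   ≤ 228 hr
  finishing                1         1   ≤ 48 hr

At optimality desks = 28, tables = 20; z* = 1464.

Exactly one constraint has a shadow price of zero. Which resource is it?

lumber: 144/165 (slack 21)
assembly: 228/228 (binding)
finishing: 48/48 (binding)
By complementary slackness, a constraint with positive slack has shadow price 0 → lumber.

lumber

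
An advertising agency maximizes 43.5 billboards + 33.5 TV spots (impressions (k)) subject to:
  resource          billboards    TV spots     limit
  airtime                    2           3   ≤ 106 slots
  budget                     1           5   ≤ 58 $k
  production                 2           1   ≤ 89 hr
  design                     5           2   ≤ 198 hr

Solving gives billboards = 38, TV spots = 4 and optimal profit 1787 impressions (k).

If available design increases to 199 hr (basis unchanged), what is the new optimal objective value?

Binding: budget and design. Non-binding: airtime (18 unused), production (9 unused).
By complementary slackness, y = 0 for the non-binding constraints.
The binding rows give the dual system: 1·y_budget + 5·y_design = 43.5 and 5·y_budget + 2·y_design = 33.5.
→ y_budget = 3.5 and y_design = 8.
Δz = y_design·Δb = 8 × (1) = 8, so new z* = 1787 + 8 = 1795.

1795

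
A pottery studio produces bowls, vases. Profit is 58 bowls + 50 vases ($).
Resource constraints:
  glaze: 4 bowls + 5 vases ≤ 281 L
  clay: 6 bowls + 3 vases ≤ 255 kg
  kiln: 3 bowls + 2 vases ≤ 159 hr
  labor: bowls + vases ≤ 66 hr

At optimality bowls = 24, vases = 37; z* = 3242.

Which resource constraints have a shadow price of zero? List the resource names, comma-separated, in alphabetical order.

kiln, labor

glaze: 281/281 (binding)
clay: 255/255 (binding)
kiln: 146/159 (slack 13)
labor: 61/66 (slack 5)
By complementary slackness, a constraint with positive slack has shadow price 0 → kiln, labor.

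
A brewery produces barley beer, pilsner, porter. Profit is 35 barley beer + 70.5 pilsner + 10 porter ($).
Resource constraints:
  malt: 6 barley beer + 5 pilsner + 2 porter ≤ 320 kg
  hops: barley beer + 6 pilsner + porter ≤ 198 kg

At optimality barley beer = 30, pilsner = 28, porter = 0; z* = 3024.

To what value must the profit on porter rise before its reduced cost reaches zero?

17

At the optimum: malt uses 320 of 320 (binding); hops uses 198 of 198 (binding).
From A_Bᵀ y = c: 6·y_malt + 1·y_hops = 35; 5·y_malt + 6·y_hops = 70.5.
→ y_malt = 4.5 and y_hops = 8.
porter enters the basis when its profit ≥ yᵀa₃ = 4.5·2 + 8·1 = 17.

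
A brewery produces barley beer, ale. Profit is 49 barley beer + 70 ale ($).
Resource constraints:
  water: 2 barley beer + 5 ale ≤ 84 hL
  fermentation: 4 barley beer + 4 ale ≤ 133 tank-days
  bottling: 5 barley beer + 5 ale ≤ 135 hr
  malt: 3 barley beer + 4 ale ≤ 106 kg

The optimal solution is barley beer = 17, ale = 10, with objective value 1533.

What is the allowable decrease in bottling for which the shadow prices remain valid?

Binding constraints: water, bottling. The basis is B = [[2,5],[5,5]] with det -15.
Per unit decrease in bottling, x* moves by d = (-0.3333, 0.1333).
The basis stays optimal until barley beer reaches 0; allowable decrease = 51 hr.

51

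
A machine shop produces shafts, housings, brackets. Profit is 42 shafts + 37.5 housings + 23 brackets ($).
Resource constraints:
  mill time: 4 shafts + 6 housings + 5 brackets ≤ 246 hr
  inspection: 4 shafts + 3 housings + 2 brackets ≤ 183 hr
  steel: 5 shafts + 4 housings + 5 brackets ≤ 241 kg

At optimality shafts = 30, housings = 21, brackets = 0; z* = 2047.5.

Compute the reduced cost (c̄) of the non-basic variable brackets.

-4

Check each constraint at x*: mill time 246/246 (tight); inspection 183/183 (tight); steel 234/241 (slack 7).
Slack constraints have shadow price 0 (complementary slackness).
The binding rows give the dual system: 4·y_mill time + 4·y_inspection = 42 and 6·y_mill time + 3·y_inspection = 37.5.
→ y_mill time = 2 and y_inspection = 8.5.
Reduced cost of brackets: c₃ − yᵀa₃ = 23 − (2·5 + 8.5·2) = 23 − 27 = -4.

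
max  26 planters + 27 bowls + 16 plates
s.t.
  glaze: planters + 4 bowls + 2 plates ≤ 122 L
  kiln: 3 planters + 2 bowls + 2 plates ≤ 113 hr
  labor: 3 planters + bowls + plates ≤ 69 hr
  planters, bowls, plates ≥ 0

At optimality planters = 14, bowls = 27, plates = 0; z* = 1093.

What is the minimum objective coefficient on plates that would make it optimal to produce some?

17

Check each constraint at x*: glaze 122/122 (tight); kiln 96/113 (slack 17); labor 69/69 (tight).
Since kiln is not tight, its dual is 0.
From A_Bᵀ y = c: 1·y_glaze + 3·y_labor = 26; 4·y_glaze + 1·y_labor = 27.
→ y_glaze = 5 and y_labor = 7.
plates enters the basis when its profit ≥ yᵀa₃ = 5·2 + 7·1 = 17.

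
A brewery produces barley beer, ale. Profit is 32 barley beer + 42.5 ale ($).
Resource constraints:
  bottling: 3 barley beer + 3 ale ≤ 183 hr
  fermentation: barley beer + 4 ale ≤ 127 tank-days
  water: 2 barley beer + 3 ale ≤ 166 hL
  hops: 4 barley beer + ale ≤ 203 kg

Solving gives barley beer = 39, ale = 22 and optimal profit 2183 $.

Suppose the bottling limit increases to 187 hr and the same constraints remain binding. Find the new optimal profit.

2221

Check each constraint at x*: bottling 183/183 (tight); fermentation 127/127 (tight); water 144/166 (slack 22); hops 178/203 (slack 25).
Since water, hops are not tight, their duals are 0.
From A_Bᵀ y = c: 3·y_bottling + 1·y_fermentation = 32; 3·y_bottling + 4·y_fermentation = 42.5.
This yields shadow prices y_bottling = 9.5, y_fermentation = 3.5.
Δz = y_bottling·Δb = 9.5 × (4) = 38, so new z* = 2183 + 38 = 2221.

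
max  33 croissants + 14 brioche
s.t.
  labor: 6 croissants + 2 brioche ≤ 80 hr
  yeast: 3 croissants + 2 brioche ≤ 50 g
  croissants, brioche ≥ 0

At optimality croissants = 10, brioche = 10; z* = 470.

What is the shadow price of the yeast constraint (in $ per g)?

Both labor and yeast are binding at x*.
Dual feasibility on the basic columns requires 6·y_labor + 3·y_yeast = 33, 2·y_labor + 2·y_yeast = 14.
→ y_labor = 4 and y_yeast = 3.
Shadow price of yeast = 3.

3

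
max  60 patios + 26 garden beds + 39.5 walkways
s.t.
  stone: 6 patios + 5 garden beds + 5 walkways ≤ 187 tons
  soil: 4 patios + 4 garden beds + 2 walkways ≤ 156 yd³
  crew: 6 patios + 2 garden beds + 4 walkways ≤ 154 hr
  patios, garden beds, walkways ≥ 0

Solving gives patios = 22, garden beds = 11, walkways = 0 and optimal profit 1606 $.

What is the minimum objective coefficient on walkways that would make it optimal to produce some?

42

Binding: stone and crew. Non-binding: soil (24 unused).
By complementary slackness, y = 0 for the non-binding constraint.
From A_Bᵀ y = c: 6·y_stone + 6·y_crew = 60; 5·y_stone + 2·y_crew = 26.
This yields shadow prices y_stone = 2, y_crew = 8.
walkways enters the basis when its profit ≥ yᵀa₃ = 2·5 + 8·4 = 42.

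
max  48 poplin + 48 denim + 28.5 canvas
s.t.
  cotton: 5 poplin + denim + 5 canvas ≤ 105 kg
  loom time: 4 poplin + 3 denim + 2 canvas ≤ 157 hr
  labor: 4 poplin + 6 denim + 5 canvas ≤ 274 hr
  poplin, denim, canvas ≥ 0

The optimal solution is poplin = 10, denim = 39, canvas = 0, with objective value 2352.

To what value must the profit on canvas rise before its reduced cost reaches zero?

36

At the optimum: cotton uses 89 of 105 (slack = 16); loom time uses 157 of 157 (binding); labor uses 274 of 274 (binding).
Slack constraints have shadow price 0 (complementary slackness).
From A_Bᵀ y = c: 4·y_loom time + 4·y_labor = 48; 3·y_loom time + 6·y_labor = 48.
This yields shadow prices y_loom time = 8, y_labor = 4.
canvas enters the basis when its profit ≥ yᵀa₃ = 8·2 + 4·5 = 36.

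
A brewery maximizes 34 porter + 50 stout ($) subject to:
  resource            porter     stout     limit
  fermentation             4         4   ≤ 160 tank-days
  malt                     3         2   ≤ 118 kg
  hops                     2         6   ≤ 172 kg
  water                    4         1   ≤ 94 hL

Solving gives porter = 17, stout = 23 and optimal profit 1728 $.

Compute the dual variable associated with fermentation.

6.5

Binding: fermentation and hops. Non-binding: malt (21 unused), water (3 unused).
By complementary slackness, y = 0 for the non-binding constraints.
The binding rows give the dual system: 4·y_fermentation + 2·y_hops = 34 and 4·y_fermentation + 6·y_hops = 50.
Solving: y_fermentation = 6.5, y_hops = 4.
Shadow price of fermentation = 6.5.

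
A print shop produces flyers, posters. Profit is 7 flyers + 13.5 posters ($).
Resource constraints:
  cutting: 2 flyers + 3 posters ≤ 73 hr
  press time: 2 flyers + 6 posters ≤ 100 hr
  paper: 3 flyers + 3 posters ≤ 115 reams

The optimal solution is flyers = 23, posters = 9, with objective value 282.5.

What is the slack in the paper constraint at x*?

19

paper used = 3·23 + 3·9 = 96; slack = 115 − 96 = 19.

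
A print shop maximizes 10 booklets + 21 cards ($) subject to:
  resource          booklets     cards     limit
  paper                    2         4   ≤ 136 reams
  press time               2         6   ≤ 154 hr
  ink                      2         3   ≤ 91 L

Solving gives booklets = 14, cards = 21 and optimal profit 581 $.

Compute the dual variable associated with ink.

3

Binding: press time and ink. Non-binding: paper (24 unused).
By complementary slackness, y = 0 for the non-binding constraint.
The binding rows give the dual system: 2·y_press time + 2·y_ink = 10 and 6·y_press time + 3·y_ink = 21.
This yields shadow prices y_press time = 2, y_ink = 3.
Shadow price of ink = 3.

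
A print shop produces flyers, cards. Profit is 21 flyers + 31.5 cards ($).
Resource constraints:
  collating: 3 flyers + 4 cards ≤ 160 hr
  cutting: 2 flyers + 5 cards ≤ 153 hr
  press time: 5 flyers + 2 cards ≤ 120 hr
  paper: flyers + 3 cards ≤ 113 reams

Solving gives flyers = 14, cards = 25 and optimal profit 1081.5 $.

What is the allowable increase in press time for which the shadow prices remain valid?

54

Binding constraints: cutting, press time. The basis is B = [[2,5],[5,2]] with det -21.
Per unit increase in press time, x* moves by d = (0.2381, -0.0952).
The basis stays optimal until collating becomes binding; allowable increase = 54 hr.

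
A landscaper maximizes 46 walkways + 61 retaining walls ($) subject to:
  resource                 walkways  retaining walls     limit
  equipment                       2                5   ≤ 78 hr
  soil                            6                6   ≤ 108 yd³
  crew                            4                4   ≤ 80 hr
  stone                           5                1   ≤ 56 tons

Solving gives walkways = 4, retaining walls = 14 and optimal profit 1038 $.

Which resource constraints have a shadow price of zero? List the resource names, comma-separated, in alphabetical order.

crew, stone

equipment: 78/78 (binding)
soil: 108/108 (binding)
crew: 72/80 (slack 8)
stone: 34/56 (slack 22)
By complementary slackness, a constraint with positive slack has shadow price 0 → crew, stone.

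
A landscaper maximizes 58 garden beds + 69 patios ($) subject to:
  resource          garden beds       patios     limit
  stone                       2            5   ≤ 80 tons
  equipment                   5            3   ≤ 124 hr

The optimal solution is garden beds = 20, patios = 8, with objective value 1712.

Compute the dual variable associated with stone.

Check each constraint at x*: stone 80/80 (tight); equipment 124/124 (tight).
From A_Bᵀ y = c: 2·y_stone + 5·y_equipment = 58; 5·y_stone + 3·y_equipment = 69.
This yields shadow prices y_stone = 9, y_equipment = 8.
Shadow price of stone = 9.

9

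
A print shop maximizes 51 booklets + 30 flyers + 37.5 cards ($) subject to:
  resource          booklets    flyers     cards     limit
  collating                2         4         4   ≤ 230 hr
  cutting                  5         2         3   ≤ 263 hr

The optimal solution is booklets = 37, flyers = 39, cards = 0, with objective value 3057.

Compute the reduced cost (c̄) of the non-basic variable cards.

-1.5

Both collating and cutting are binding at x*.
From A_Bᵀ y = c: 2·y_collating + 5·y_cutting = 51; 4·y_collating + 2·y_cutting = 30.
This yields shadow prices y_collating = 3, y_cutting = 9.
Reduced cost of cards: c₃ − yᵀa₃ = 37.5 − (3·4 + 9·3) = 37.5 − 39 = -1.5.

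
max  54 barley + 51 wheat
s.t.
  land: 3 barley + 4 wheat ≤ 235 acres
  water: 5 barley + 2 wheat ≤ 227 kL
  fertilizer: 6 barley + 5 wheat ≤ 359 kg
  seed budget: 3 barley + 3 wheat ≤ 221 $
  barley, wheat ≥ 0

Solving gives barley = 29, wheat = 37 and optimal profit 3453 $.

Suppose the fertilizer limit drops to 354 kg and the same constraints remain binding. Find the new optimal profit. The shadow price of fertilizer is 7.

3418

Δb = -5, so new z* = 3453 + (7)·(-5) = 3453 − 35 = 3418.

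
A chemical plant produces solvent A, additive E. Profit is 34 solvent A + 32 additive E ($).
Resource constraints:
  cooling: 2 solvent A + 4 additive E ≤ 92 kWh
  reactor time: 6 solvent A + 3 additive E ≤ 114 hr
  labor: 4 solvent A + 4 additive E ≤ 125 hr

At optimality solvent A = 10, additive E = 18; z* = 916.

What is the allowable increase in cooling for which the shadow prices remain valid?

19.5

Binding constraints: cooling, reactor time. The basis is B = [[2,4],[6,3]] with det -18.
Per unit increase in cooling, x* moves by d = (-0.1667, 0.3333).
The basis stays optimal until labor becomes binding; allowable increase = 19.5 kWh.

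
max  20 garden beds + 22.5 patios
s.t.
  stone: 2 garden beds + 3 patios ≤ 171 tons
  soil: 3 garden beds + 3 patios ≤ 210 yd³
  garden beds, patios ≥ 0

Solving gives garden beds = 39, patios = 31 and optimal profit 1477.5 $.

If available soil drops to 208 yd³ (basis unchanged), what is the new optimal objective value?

1467.5

At the optimum: stone uses 171 of 171 (binding); soil uses 210 of 210 (binding).
Dual feasibility on the basic columns requires 2·y_stone + 3·y_soil = 20, 3·y_stone + 3·y_soil = 22.5.
Solving: y_stone = 2.5, y_soil = 5.
Δz = y_soil·Δb = 5 × (-2) = -10, so new z* = 1477.5 − 10 = 1467.5.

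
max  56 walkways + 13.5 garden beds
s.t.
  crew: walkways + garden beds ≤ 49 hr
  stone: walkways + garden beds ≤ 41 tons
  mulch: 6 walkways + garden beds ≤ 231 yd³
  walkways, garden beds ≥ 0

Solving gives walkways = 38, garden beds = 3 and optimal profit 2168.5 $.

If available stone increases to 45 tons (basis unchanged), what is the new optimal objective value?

2188.5

Check each constraint at x*: crew 41/49 (slack 8); stone 41/41 (tight); mulch 231/231 (tight).
Slack constraints have shadow price 0 (complementary slackness).
Dual feasibility on the basic columns requires 1·y_stone + 6·y_mulch = 56, 1·y_stone + 1·y_mulch = 13.5.
Solving: y_stone = 5, y_mulch = 8.5.
Δz = y_stone·Δb = 5 × (4) = 20, so new z* = 2168.5 + 20 = 2188.5.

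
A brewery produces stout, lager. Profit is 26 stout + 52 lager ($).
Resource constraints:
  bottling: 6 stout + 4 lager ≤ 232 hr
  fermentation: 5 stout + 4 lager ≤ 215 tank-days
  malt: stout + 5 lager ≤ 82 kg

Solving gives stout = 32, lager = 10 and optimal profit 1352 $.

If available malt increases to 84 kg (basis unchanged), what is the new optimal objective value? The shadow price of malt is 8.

1368

Δb = 2, so new z* = 1352 + (8)·(2) = 1352 + 16 = 1368.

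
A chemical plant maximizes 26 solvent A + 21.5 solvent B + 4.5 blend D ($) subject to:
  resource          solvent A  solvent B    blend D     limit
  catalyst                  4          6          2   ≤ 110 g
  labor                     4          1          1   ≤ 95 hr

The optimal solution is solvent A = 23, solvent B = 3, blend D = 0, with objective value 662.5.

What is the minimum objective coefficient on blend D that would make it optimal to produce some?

Both catalyst and labor are binding at x*.
From A_Bᵀ y = c: 4·y_catalyst + 4·y_labor = 26; 6·y_catalyst + 1·y_labor = 21.5.
→ y_catalyst = 3 and y_labor = 3.5.
blend D enters the basis when its profit ≥ yᵀa₃ = 3·2 + 3.5·1 = 9.5.

9.5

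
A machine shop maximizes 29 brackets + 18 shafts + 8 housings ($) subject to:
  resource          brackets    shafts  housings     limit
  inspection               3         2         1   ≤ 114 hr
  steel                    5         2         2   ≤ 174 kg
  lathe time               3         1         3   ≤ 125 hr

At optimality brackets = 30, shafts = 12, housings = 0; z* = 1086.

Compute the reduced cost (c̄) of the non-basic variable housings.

At the optimum: inspection uses 114 of 114 (binding); steel uses 174 of 174 (binding); lathe time uses 102 of 125 (slack = 23).
Slack constraints have shadow price 0 (complementary slackness).
Dual feasibility on the basic columns requires 3·y_inspection + 5·y_steel = 29, 2·y_inspection + 2·y_steel = 18.
Solving: y_inspection = 8, y_steel = 1.
Reduced cost of housings: c₃ − yᵀa₃ = 8 − (8·1 + 1·2) = 8 − 10 = -2.

-2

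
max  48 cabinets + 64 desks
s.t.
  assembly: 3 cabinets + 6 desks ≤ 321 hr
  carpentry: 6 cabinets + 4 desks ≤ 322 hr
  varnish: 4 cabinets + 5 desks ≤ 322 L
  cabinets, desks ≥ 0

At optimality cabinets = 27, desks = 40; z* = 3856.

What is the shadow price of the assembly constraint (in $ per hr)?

8

At the optimum: assembly uses 321 of 321 (binding); carpentry uses 322 of 322 (binding); varnish uses 308 of 322 (slack = 14).
Slack constraints have shadow price 0 (complementary slackness).
The binding rows give the dual system: 3·y_assembly + 6·y_carpentry = 48 and 6·y_assembly + 4·y_carpentry = 64.
This yields shadow prices y_assembly = 8, y_carpentry = 4.
Shadow price of assembly = 8.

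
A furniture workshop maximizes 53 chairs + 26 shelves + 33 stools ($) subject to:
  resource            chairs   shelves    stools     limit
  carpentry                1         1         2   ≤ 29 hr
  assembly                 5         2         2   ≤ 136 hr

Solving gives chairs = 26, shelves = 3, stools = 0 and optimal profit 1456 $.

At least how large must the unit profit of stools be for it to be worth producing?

Both carpentry and assembly are binding at x*.
From A_Bᵀ y = c: 1·y_carpentry + 5·y_assembly = 53; 1·y_carpentry + 2·y_assembly = 26.
Solving: y_carpentry = 8, y_assembly = 9.
stools enters the basis when its profit ≥ yᵀa₃ = 8·2 + 9·2 = 34.

34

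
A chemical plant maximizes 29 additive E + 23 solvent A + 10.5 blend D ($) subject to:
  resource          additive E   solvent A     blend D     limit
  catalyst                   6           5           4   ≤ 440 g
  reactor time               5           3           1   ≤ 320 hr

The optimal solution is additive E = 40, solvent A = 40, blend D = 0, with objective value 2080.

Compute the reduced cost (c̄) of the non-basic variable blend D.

-6.5

Both catalyst and reactor time are binding at x*.
From A_Bᵀ y = c: 6·y_catalyst + 5·y_reactor time = 29; 5·y_catalyst + 3·y_reactor time = 23.
→ y_catalyst = 4 and y_reactor time = 1.
Reduced cost of blend D: c₃ − yᵀa₃ = 10.5 − (4·4 + 1·1) = 10.5 − 17 = -6.5.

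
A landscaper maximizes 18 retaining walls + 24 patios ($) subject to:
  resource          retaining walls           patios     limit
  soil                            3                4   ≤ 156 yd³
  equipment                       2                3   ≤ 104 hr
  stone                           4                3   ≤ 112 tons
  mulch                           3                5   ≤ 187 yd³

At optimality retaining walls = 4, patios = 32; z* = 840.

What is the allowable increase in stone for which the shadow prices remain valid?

Binding constraints: equipment, stone. The basis is B = [[2,3],[4,3]] with det -6.
Per unit increase in stone, x* moves by d = (0.5, -0.3333).
The basis stays optimal until patios reaches 0; allowable increase = 96 tons.

96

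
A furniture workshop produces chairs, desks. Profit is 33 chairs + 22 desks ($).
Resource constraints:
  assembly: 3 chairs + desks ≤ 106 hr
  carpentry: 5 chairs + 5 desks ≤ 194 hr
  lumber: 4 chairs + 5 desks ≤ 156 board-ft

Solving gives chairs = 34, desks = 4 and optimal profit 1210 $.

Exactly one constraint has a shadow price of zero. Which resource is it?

carpentry

assembly: 106/106 (binding)
carpentry: 190/194 (slack 4)
lumber: 156/156 (binding)
By complementary slackness, a constraint with positive slack has shadow price 0 → carpentry.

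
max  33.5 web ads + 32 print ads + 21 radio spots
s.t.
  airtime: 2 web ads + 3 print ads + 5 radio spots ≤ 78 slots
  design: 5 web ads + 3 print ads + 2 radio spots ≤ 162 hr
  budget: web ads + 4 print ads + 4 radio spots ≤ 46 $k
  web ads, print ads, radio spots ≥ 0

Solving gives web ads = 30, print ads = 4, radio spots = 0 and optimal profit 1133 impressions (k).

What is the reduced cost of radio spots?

At the optimum: airtime uses 72 of 78 (slack = 6); design uses 162 of 162 (binding); budget uses 46 of 46 (binding).
Since airtime is not tight, its dual is 0.
Dual feasibility on the basic columns requires 5·y_design + 1·y_budget = 33.5, 3·y_design + 4·y_budget = 32.
→ y_design = 6 and y_budget = 3.5.
Reduced cost of radio spots: c₃ − yᵀa₃ = 21 − (6·2 + 3.5·4) = 21 − 26 = -5.

-5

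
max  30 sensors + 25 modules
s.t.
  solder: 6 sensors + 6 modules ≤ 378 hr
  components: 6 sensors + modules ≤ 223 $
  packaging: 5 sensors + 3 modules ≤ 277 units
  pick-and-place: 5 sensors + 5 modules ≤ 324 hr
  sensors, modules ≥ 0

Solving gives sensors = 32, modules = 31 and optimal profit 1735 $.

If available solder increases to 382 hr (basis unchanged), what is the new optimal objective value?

Check each constraint at x*: solder 378/378 (tight); components 223/223 (tight); packaging 253/277 (slack 24); pick-and-place 315/324 (slack 9).
By complementary slackness, y = 0 for the non-binding constraints.
Dual feasibility on the basic columns requires 6·y_solder + 6·y_components = 30, 6·y_solder + 1·y_components = 25.
→ y_solder = 4 and y_components = 1.
Δz = y_solder·Δb = 4 × (4) = 16, so new z* = 1735 + 16 = 1751.

1751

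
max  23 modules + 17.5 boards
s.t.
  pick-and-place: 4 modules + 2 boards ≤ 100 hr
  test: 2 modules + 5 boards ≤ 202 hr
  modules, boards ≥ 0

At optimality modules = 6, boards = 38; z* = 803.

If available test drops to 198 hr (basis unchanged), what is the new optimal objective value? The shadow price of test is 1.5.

797

Δb = -4, so new z* = 803 + (1.5)·(-4) = 803 − 6 = 797.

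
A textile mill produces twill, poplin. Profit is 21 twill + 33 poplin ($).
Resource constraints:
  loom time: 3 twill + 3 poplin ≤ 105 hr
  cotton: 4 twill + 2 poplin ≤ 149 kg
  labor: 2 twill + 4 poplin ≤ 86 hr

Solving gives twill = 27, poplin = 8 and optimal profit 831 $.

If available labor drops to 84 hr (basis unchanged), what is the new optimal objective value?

819

Binding: loom time and labor. Non-binding: cotton (25 unused).
By complementary slackness, y = 0 for the non-binding constraint.
From A_Bᵀ y = c: 3·y_loom time + 2·y_labor = 21; 3·y_loom time + 4·y_labor = 33.
Solving: y_loom time = 3, y_labor = 6.
Δz = y_labor·Δb = 6 × (-2) = -12, so new z* = 831 − 12 = 819.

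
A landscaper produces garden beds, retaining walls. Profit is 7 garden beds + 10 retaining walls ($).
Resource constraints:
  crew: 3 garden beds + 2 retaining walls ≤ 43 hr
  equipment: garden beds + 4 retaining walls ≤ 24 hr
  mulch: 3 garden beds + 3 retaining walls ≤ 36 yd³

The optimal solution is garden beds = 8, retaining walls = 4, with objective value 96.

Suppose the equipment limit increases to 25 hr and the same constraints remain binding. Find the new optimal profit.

97

Binding: equipment and mulch. Non-binding: crew (11 unused).
Since crew is not tight, its dual is 0.
The binding rows give the dual system: 1·y_equipment + 3·y_mulch = 7 and 4·y_equipment + 3·y_mulch = 10.
This yields shadow prices y_equipment = 1, y_mulch = 2.
Δz = y_equipment·Δb = 1 × (1) = 1, so new z* = 96 + 1 = 97.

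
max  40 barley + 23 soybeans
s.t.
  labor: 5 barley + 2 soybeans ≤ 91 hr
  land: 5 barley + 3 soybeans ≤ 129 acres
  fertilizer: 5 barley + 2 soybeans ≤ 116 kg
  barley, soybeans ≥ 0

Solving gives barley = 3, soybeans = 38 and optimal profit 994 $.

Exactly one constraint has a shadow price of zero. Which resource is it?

fertilizer

labor: 91/91 (binding)
land: 129/129 (binding)
fertilizer: 91/116 (slack 25)
By complementary slackness, a constraint with positive slack has shadow price 0 → fertilizer.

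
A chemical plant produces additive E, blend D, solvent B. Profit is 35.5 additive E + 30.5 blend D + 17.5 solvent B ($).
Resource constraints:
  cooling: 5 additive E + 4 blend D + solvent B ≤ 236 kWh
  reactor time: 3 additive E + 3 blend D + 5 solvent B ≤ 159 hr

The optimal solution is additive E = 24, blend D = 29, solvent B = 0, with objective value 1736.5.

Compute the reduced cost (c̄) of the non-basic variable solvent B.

At the optimum: cooling uses 236 of 236 (binding); reactor time uses 159 of 159 (binding).
The binding rows give the dual system: 5·y_cooling + 3·y_reactor time = 35.5 and 4·y_cooling + 3·y_reactor time = 30.5.
Solving: y_cooling = 5, y_reactor time = 3.5.
Reduced cost of solvent B: c₃ − yᵀa₃ = 17.5 − (5·1 + 3.5·5) = 17.5 − 22.5 = -5.

-5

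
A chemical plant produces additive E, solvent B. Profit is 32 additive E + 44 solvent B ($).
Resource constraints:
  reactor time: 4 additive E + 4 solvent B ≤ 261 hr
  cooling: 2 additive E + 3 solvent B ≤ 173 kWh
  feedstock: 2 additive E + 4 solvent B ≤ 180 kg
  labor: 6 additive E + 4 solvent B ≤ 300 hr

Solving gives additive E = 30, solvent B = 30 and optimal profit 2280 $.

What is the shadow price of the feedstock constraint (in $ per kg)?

Binding: feedstock and labor. Non-binding: reactor time (21 unused), cooling (23 unused).
Since reactor time, cooling are not tight, their duals are 0.
Dual feasibility on the basic columns requires 2·y_feedstock + 6·y_labor = 32, 4·y_feedstock + 4·y_labor = 44.
Solving: y_feedstock = 8.5, y_labor = 2.5.
Shadow price of feedstock = 8.5.

8.5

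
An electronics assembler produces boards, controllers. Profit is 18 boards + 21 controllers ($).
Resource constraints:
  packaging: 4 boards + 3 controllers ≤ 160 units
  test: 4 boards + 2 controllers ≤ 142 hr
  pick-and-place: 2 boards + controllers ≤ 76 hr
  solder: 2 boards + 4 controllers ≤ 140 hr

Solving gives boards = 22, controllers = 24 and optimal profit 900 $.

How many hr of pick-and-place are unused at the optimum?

pick-and-place used = 2·22 + 1·24 = 68; slack = 76 − 68 = 8.

8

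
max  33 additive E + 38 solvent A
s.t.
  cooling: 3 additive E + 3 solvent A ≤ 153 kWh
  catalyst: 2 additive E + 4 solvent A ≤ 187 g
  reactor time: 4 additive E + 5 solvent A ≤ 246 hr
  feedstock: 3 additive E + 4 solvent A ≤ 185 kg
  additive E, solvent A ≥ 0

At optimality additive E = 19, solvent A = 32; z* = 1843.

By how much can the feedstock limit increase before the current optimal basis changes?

10

Binding constraints: cooling, feedstock. The basis is B = [[3,3],[3,4]] with det 3.
Per unit increase in feedstock, x* moves by d = (-1, 1).
The basis stays optimal until reactor time becomes binding; allowable increase = 10 kg.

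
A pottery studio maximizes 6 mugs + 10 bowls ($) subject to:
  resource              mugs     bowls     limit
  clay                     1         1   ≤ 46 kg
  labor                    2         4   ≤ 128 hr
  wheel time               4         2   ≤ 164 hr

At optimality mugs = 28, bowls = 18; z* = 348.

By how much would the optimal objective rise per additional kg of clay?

Binding: clay and labor. Non-binding: wheel time (16 unused).
Slack constraints have shadow price 0 (complementary slackness).
From A_Bᵀ y = c: 1·y_clay + 2·y_labor = 6; 1·y_clay + 4·y_labor = 10.
Solving: y_clay = 2, y_labor = 2.
Shadow price of clay = 2.

2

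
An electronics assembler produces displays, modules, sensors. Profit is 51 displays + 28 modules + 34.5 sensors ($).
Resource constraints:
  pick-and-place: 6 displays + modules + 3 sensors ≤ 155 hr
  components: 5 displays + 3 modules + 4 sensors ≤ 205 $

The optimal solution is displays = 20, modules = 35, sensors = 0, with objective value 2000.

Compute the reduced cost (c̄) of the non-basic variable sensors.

At the optimum: pick-and-place uses 155 of 155 (binding); components uses 205 of 205 (binding).
The binding rows give the dual system: 6·y_pick-and-place + 5·y_components = 51 and 1·y_pick-and-place + 3·y_components = 28.
→ y_pick-and-place = 1 and y_components = 9.
Reduced cost of sensors: c₃ − yᵀa₃ = 34.5 − (1·3 + 9·4) = 34.5 − 39 = -4.5.

-4.5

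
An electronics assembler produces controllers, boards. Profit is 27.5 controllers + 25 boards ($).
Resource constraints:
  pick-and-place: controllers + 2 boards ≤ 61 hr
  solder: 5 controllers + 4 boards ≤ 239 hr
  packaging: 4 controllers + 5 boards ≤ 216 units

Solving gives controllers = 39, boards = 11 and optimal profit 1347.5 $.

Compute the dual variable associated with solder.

Binding: pick-and-place and solder. Non-binding: packaging (5 unused).
Slack constraints have shadow price 0 (complementary slackness).
The binding rows give the dual system: 1·y_pick-and-place + 5·y_solder = 27.5 and 2·y_pick-and-place + 4·y_solder = 25.
Solving: y_pick-and-place = 2.5, y_solder = 5.
Shadow price of solder = 5.

5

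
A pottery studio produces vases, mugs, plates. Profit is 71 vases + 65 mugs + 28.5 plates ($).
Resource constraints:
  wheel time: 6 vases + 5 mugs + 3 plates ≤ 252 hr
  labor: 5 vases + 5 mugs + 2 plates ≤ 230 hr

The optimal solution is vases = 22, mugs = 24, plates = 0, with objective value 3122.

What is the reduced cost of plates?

-3.5

Check each constraint at x*: wheel time 252/252 (tight); labor 230/230 (tight).
From A_Bᵀ y = c: 6·y_wheel time + 5·y_labor = 71; 5·y_wheel time + 5·y_labor = 65.
Solving: y_wheel time = 6, y_labor = 7.
Reduced cost of plates: c₃ − yᵀa₃ = 28.5 − (6·3 + 7·2) = 28.5 − 32 = -3.5.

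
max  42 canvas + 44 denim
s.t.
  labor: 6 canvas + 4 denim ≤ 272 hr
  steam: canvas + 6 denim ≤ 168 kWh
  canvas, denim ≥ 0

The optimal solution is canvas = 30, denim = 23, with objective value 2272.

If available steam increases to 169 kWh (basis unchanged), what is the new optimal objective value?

2275

At the optimum: labor uses 272 of 272 (binding); steam uses 168 of 168 (binding).
Dual feasibility on the basic columns requires 6·y_labor + 1·y_steam = 42, 4·y_labor + 6·y_steam = 44.
→ y_labor = 6.5 and y_steam = 3.
Δz = y_steam·Δb = 3 × (1) = 3, so new z* = 2272 + 3 = 2275.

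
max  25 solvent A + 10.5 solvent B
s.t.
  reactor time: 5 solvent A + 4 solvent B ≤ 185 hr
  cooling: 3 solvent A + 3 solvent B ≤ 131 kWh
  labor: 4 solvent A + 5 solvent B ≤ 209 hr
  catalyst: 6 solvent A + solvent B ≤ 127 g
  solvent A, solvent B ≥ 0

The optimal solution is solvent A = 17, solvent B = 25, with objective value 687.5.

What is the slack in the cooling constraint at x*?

5

cooling used = 3·17 + 3·25 = 126; slack = 131 − 126 = 5.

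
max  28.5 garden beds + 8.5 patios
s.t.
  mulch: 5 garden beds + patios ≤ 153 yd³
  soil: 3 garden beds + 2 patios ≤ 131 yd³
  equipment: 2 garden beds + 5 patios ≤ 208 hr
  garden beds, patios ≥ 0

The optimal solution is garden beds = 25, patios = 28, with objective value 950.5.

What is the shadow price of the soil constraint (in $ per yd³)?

2

Check each constraint at x*: mulch 153/153 (tight); soil 131/131 (tight); equipment 190/208 (slack 18).
Since equipment is not tight, its dual is 0.
The binding rows give the dual system: 5·y_mulch + 3·y_soil = 28.5 and 1·y_mulch + 2·y_soil = 8.5.
→ y_mulch = 4.5 and y_soil = 2.
Shadow price of soil = 2.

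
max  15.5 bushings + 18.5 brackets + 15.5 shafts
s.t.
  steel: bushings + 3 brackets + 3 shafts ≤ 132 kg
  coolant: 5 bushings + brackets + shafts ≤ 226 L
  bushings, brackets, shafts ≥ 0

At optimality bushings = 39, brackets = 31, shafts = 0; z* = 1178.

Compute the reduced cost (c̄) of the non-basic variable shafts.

Both steel and coolant are binding at x*.
The binding rows give the dual system: 1·y_steel + 5·y_coolant = 15.5 and 3·y_steel + 1·y_coolant = 18.5.
→ y_steel = 5.5 and y_coolant = 2.
Reduced cost of shafts: c₃ − yᵀa₃ = 15.5 − (5.5·3 + 2·1) = 15.5 − 18.5 = -3.

-3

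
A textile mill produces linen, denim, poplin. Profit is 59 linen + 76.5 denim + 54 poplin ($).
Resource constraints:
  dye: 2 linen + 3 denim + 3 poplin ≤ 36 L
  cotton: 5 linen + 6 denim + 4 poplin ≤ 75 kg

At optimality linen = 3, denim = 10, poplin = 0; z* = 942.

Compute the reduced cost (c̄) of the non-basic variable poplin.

At the optimum: dye uses 36 of 36 (binding); cotton uses 75 of 75 (binding).
Dual feasibility on the basic columns requires 2·y_dye + 5·y_cotton = 59, 3·y_dye + 6·y_cotton = 76.5.
Solving: y_dye = 9.5, y_cotton = 8.
Reduced cost of poplin: c₃ − yᵀa₃ = 54 − (9.5·3 + 8·4) = 54 − 60.5 = -6.5.

-6.5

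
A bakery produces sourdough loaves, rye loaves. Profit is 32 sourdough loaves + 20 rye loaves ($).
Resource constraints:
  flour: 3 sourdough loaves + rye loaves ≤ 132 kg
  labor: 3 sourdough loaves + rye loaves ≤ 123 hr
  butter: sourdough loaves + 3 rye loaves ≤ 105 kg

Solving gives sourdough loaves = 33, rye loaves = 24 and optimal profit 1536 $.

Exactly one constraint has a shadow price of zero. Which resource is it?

flour

flour: 123/132 (slack 9)
labor: 123/123 (binding)
butter: 105/105 (binding)
By complementary slackness, a constraint with positive slack has shadow price 0 → flour.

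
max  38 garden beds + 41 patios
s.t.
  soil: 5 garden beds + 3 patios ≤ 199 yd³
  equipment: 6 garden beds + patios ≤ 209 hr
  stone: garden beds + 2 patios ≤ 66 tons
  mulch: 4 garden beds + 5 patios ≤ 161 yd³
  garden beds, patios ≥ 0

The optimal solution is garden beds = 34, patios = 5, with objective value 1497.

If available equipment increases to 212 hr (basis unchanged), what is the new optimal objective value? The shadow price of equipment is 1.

Δb = 3, so new z* = 1497 + (1)·(3) = 1497 + 3 = 1500.

1500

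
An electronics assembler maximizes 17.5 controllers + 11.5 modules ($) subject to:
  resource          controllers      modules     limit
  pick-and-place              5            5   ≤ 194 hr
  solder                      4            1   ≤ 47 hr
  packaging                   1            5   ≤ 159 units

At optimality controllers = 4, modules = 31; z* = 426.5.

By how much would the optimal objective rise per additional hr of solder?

At the optimum: pick-and-place uses 175 of 194 (slack = 19); solder uses 47 of 47 (binding); packaging uses 159 of 159 (binding).
Since pick-and-place is not tight, its dual is 0.
Dual feasibility on the basic columns requires 4·y_solder + 1·y_packaging = 17.5, 1·y_solder + 5·y_packaging = 11.5.
→ y_solder = 4 and y_packaging = 1.5.
Shadow price of solder = 4.

4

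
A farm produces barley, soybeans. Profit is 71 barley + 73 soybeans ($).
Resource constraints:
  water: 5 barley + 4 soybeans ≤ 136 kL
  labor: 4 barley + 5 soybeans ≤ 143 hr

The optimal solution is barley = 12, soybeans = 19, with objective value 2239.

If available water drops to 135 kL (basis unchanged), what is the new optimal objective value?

2232

Both water and labor are binding at x*.
Dual feasibility on the basic columns requires 5·y_water + 4·y_labor = 71, 4·y_water + 5·y_labor = 73.
Solving: y_water = 7, y_labor = 9.
Δz = y_water·Δb = 7 × (-1) = -7, so new z* = 2239 − 7 = 2232.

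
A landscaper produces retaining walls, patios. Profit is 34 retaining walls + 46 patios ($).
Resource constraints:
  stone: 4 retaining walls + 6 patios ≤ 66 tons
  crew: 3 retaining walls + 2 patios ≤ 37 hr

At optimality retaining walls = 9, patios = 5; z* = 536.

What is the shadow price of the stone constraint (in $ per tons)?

At the optimum: stone uses 66 of 66 (binding); crew uses 37 of 37 (binding).
Dual feasibility on the basic columns requires 4·y_stone + 3·y_crew = 34, 6·y_stone + 2·y_crew = 46.
Solving: y_stone = 7, y_crew = 2.
Shadow price of stone = 7.

7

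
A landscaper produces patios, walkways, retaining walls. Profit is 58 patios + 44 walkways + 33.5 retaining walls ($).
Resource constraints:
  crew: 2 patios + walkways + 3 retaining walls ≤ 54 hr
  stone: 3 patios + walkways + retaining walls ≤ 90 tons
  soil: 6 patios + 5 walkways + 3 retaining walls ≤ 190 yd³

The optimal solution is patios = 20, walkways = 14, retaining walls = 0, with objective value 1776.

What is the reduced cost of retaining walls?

-8.5

At the optimum: crew uses 54 of 54 (binding); stone uses 74 of 90 (slack = 16); soil uses 190 of 190 (binding).
By complementary slackness, y = 0 for the non-binding constraint.
From A_Bᵀ y = c: 2·y_crew + 6·y_soil = 58; 1·y_crew + 5·y_soil = 44.
This yields shadow prices y_crew = 6.5, y_soil = 7.5.
Reduced cost of retaining walls: c₃ − yᵀa₃ = 33.5 − (6.5·3 + 7.5·3) = 33.5 − 42 = -8.5.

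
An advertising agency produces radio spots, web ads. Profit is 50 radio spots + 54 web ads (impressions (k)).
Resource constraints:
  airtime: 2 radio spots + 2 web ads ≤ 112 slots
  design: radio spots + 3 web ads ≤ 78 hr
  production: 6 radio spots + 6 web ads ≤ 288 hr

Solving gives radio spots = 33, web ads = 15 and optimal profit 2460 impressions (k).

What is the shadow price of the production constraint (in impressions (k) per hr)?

At the optimum: airtime uses 96 of 112 (slack = 16); design uses 78 of 78 (binding); production uses 288 of 288 (binding).
Slack constraints have shadow price 0 (complementary slackness).
From A_Bᵀ y = c: 1·y_design + 6·y_production = 50; 3·y_design + 6·y_production = 54.
Solving: y_design = 2, y_production = 8.
Shadow price of production = 8.

8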